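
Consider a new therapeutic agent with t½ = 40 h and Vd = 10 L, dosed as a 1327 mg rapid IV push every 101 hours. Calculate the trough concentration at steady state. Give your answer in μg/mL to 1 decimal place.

k = ln2/t½ = ln2/40 ≈ 0.017329 h⁻¹; fraction remaining f = e^(−kτ) = e^(−0.017329×101) ≈ 0.1737.
At steady state, accumulation factor R = 1/(1 − e^(−kτ)) ≈ 1.2102.
Single-dose peak C₀ = D/Vd = 1327/10 ≈ 132.700 μg/mL.
Steady-state peak Cmax,ss = C₀·R ≈ 132.700 × 1.2102 ≈ 160.594 μg/mL.
Steady-state trough Cmin,ss = Cmax,ss·f ≈ 160.594 × 0.1737 ≈ 27.895 μg/mL.

27.9 μg/mL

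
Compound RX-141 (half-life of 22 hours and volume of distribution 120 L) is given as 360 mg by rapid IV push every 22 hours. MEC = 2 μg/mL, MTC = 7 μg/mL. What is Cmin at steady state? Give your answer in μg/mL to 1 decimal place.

τ = 22 h = 1 half-life, so f = (1/2)^1 = 0.5.
At steady state, R = 1/(1 − 0.5) = 2/1.
Single-dose peak C₀ = D/Vd = 360/120 = 3 μg/mL.
Steady-state peak Cmax,ss = C₀·R = 3 × 2/1 ≈ 6.000 μg/mL.
Steady-state trough Cmin,ss = Cmax,ss·f ≈ 6.000 × 0.5 ≈ 3.000 μg/mL.
Trough 3.0 μg/mL vs MEC 2 μg/mL: adequate.

3.0 μg/mL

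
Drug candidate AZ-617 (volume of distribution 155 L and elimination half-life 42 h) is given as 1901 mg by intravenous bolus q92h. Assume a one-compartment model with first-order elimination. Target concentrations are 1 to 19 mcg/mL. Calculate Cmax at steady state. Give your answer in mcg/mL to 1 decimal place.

τ/t½ = 92/42 ≈ 2.1905, so fraction remaining f = (1/2)^(92/42) ≈ 0.2191.
At steady state, accumulation factor R = 1/(1 − e^(−kτ)) ≈ 1.2806.
Single-dose peak C₀ = D/Vd = 1901/155 ≈ 12.265 mcg/mL.
Steady-state peak Cmax,ss = C₀·R ≈ 12.265 × 1.2806 ≈ 15.707 mcg/mL.
Peak 15.7 mcg/mL vs MTC 19 mcg/mL: below toxic threshold.

15.7 mcg/mL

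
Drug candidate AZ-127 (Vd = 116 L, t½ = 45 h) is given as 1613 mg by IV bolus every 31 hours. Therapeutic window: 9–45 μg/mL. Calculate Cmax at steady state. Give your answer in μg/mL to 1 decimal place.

36.6 μg/mL

Over one 31-h interval, 31/45 ≈ 0.68889 half-lives elapse, leaving f ≈ 0.6203 of each dose.
At steady state, accumulation factor R = 1/(1 − e^(−kτ)) ≈ 2.6337.
Single-dose peak C₀ = D/Vd = 1613/116 ≈ 13.905 μg/mL.
Steady-state peak Cmax,ss = C₀·R ≈ 13.905 × 2.6337 ≈ 36.622 μg/mL.
Peak 36.6 μg/mL vs MTC 45 μg/mL: below toxic threshold.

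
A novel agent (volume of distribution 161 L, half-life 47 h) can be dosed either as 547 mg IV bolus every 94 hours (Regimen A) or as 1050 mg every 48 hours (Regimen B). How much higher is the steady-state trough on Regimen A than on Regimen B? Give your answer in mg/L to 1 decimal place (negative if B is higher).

-5.2 mg/L

Regimen A: f = (1/2)^(94/47) ≈ 0.2500; Cmin,ss = (547/161)·f/(1−f) ≈ 1.133 mg/L.
Regimen B: f = (1/2)^(48/47) ≈ 0.4927; Cmin,ss = (1050/161)·f/(1−f) ≈ 6.334 mg/L.
Difference ≈ 1.133 − 6.334 ≈ -5.201 mg/L.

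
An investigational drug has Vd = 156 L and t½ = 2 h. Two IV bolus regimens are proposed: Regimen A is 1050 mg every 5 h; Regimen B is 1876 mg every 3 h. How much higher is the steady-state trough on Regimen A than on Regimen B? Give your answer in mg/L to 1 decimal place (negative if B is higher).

Regimen A: f = (1/2)^(5/2) ≈ 0.1768; Cmin,ss = (1050/156)·f/(1−f) ≈ 1.446 mg/L.
Regimen B: f = (1/2)^(3/2) ≈ 0.3536; Cmin,ss = (1876/156)·f/(1−f) ≈ 6.578 mg/L.
Difference ≈ 1.446 − 6.578 ≈ -5.132 mg/L.

-5.1 mg/L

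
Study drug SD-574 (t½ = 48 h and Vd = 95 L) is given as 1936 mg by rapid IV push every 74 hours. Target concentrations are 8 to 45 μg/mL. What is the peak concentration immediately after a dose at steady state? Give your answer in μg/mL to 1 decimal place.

31.0 μg/mL

Over one 74-h interval, 74/48 ≈ 1.5417 half-lives elapse, leaving f ≈ 0.3435 of each dose.
At steady state, accumulation factor R = 1/(1 − e^(−kτ)) ≈ 1.5232.
Each bolus raises the concentration by D/Vd = 1936/95 ≈ 20.379 μg/mL.
Steady-state peak Cmax,ss = C₀·R ≈ 20.379 × 1.5232 ≈ 31.041 μg/mL.
Peak 31.0 μg/mL vs MTC 45 μg/mL: below toxic threshold.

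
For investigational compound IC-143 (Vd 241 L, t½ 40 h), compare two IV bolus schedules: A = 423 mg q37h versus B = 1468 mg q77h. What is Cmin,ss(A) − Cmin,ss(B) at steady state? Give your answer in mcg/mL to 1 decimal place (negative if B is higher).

Regimen A: f = (1/2)^(37/40) ≈ 0.5267; Cmin,ss = (423/241)·f/(1−f) ≈ 1.953 mcg/mL.
Regimen B: f = (1/2)^(77/40) ≈ 0.2633; Cmin,ss = (1468/241)·f/(1−f) ≈ 2.177 mcg/mL.
Difference ≈ 1.953 − 2.177 ≈ -0.224 mcg/mL.

-0.2 mcg/mL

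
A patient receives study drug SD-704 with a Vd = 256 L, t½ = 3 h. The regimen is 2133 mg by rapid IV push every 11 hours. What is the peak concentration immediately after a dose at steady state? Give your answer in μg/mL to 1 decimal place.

Over one 11-h interval, 11/3 ≈ 3.6667 half-lives elapse, leaving f ≈ 0.0787 of each dose.
At steady state, accumulation factor R = 1/(1 − e^(−kτ)) ≈ 1.0854.
Each bolus raises the concentration by D/Vd = 2133/256 ≈ 8.332 μg/mL.
Cmax,ss = C₀/(1 − f) ≈ 8.332/0.9213 ≈ 9.044 μg/mL.

9.0 μg/mL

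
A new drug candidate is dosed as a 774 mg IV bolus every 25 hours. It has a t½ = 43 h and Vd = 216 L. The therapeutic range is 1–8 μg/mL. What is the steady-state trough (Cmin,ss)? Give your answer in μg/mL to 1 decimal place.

τ/t½ = 25/43 ≈ 0.5814, so fraction remaining f = (1/2)^(25/43) ≈ 0.6683.
Each bolus raises the concentration by D/Vd = 774/216 ≈ 3.583 μg/mL.
Steady-state trough Cmin,ss = C₀·f/(1−f) ≈ 3.583 × 0.6683/0.3317 ≈ 7.219 μg/mL.
Trough 7.2 μg/mL vs MEC 1 μg/mL: adequate.

7.2 μg/mL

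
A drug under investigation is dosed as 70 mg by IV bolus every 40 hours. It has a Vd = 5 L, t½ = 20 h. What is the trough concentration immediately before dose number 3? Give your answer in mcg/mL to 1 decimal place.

4.4 mcg/mL

f = (1/2)^(τ/t½) = (1/2)^(40/20) ≈ 0.2500.
C₀ = D/Vd = 70/5 ≈ 14.000 mcg/mL.
Before the 3rd dose, 2 doses have been given. Superposition: Cmin = C₀·(f + f²).
≈ 14.000 × (0.2500 + 0.0625) ≈ 14.000 × 0.3125 ≈ 4.375 mcg/mL.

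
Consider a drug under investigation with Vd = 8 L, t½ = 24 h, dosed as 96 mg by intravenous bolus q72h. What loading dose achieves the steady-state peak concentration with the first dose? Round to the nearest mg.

f = (1/2)^(72/24) ≈ 0.125000; accumulation ratio R = 1/(1−f) ≈ 1.14286.
Loading dose to hit Cmax,ss on first dose: D_load = D_maint·R ≈ 96 × 1.14286 ≈ 109.71 mg.

110 mg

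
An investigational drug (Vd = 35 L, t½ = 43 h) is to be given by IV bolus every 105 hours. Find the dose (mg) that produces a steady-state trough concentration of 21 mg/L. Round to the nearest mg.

3259 mg

τ/t½ = 105/43 ≈ 2.4419, so f = (1/2)^(105/43) ≈ 0.184046.
Cmin,ss = (D/Vd)·f/(1−f), so D = Cmin,ss·Vd·(1−f)/f.
D = 21 × 35 × (1−f)/f ≈ 21 × 35 × 4.43342 ≈ 3258.56 mg.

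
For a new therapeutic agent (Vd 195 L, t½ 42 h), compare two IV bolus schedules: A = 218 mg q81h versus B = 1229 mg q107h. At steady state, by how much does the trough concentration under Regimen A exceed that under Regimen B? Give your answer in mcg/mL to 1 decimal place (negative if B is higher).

Regimen A: f = (1/2)^(81/42) ≈ 0.2627; Cmin,ss = (218/195)·f/(1−f) ≈ 0.398 mcg/mL.
Regimen B: f = (1/2)^(107/42) ≈ 0.1710; Cmin,ss = (1229/195)·f/(1−f) ≈ 1.300 mcg/mL.
Difference ≈ 0.398 − 1.300 ≈ -0.902 mcg/mL.

-0.9 mcg/mL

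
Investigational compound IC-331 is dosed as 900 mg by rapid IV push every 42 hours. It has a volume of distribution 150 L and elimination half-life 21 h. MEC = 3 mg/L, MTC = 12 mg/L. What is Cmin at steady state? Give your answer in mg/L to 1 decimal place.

2.0 mg/L

τ = 42 h = 2 half-lives, so f = (1/2)^2 = 0.25.
At steady state, R = 1/(1 − 0.25) = 4/3.
Single-dose peak C₀ = D/Vd = 900/150 = 6 mg/L.
Steady-state peak Cmax,ss = C₀·R = 6 × 4/3 ≈ 8.000 mg/L.
Steady-state trough Cmin,ss = Cmax,ss·f ≈ 8.000 × 0.25 ≈ 2.000 mg/L.
Trough 2.0 mg/L vs MEC 3 mg/L: subtherapeutic.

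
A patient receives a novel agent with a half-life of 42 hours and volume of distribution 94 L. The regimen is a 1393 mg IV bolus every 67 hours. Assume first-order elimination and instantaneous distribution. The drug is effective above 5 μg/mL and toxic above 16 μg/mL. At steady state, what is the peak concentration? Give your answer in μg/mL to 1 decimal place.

k = ln2/t½ = ln2/42 ≈ 0.016504 h⁻¹; fraction remaining f = e^(−kτ) = e^(−0.016504×67) ≈ 0.3310.
Accumulation ratio R = 1/(1 − f) ≈ 1/0.6690 ≈ 1.4948.
Each bolus raises the concentration by D/Vd = 1393/94 ≈ 14.819 μg/mL.
Cmax,ss = C₀/(1 − f) ≈ 14.819/0.6690 ≈ 22.151 μg/mL.
Peak 22.2 μg/mL vs MTC 16 μg/mL: exceeds toxic threshold.

22.2 μg/mL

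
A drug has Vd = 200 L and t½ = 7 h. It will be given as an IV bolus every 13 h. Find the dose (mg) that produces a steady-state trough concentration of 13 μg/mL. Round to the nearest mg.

τ/t½ = 13/7 ≈ 1.8571, so f = (1/2)^(13/7) ≈ 0.276022.
Cmin,ss = (D/Vd)·f/(1−f), so D = Cmin,ss·Vd·(1−f)/f.
D = 13 × 200 × (1−f)/f ≈ 13 × 200 × 2.62290 ≈ 6819.54 mg.

6820 mg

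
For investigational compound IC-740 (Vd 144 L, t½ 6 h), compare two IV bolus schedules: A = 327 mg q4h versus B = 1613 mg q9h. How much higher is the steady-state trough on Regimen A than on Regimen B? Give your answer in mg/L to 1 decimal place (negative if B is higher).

-2.3 mg/L

Regimen A: f = (1/2)^(4/6) ≈ 0.6300; Cmin,ss = (327/144)·f/(1−f) ≈ 3.867 mg/L.
Regimen B: f = (1/2)^(9/6) ≈ 0.3536; Cmin,ss = (1613/144)·f/(1−f) ≈ 6.127 mg/L.
Difference ≈ 3.867 − 6.127 ≈ -2.260 mg/L.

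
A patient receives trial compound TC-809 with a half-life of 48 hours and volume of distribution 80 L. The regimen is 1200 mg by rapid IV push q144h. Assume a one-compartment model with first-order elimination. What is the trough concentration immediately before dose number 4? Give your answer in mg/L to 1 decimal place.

f = (1/2)^(τ/t½) = (1/2)^(144/48) ≈ 0.1250.
C₀ = D/Vd = 1200/80 ≈ 15.000 mg/L.
Before the 4th dose, 3 doses have been given. Superposition: Cmin = C₀·(f + f² + … + f^3).
≈ 15.000 × (0.1250 + 0.0156 + 0.0020) ≈ 15.000 × 0.1426 ≈ 2.139 mg/L.

2.1 mg/L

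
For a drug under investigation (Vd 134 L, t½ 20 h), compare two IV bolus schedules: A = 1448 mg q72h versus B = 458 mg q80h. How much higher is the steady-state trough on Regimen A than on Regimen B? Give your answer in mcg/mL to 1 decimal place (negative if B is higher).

Regimen A: f = (1/2)^(72/20) ≈ 0.0825; Cmin,ss = (1448/134)·f/(1−f) ≈ 0.972 mcg/mL.
Regimen B: f = (1/2)^(80/20) ≈ 0.0625; Cmin,ss = (458/134)·f/(1−f) ≈ 0.228 mcg/mL.
Difference ≈ 0.972 − 0.228 ≈ 0.744 mcg/mL.

0.7 mcg/mL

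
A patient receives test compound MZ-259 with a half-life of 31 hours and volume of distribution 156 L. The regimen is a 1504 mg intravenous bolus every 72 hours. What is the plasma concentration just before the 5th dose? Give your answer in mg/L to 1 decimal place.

f = (1/2)^(τ/t½) = (1/2)^(72/31) ≈ 0.1999.
C₀ = D/Vd = 1504/156 ≈ 9.641 mg/L.
Before the 5th dose, 4 doses have been given. Superposition: Cmin = C₀·(f + f² + … + f^4).
≈ 9.641 × (0.1999 + 0.0400 + 0.0080 + 0.0016) ≈ 9.641 × 0.2495 ≈ 2.405 mg/L.

2.4 mg/L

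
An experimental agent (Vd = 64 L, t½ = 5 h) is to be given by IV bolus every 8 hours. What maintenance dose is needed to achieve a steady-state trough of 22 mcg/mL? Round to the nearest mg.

2860 mg

τ/t½ = 8/5 ≈ 1.6, so f = (1/2)^(8/5) ≈ 0.329877.
Cmin,ss = (D/Vd)·f/(1−f), so D = Cmin,ss·Vd·(1−f)/f.
D = 22 × 64 × (1−f)/f ≈ 22 × 64 × 2.03143 ≈ 2860.25 mg.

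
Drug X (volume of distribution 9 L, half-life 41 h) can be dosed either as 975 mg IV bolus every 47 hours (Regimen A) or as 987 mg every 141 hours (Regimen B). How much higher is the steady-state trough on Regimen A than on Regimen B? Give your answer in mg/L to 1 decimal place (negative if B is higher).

78.1 mg/L

Regimen A: f = (1/2)^(47/41) ≈ 0.4518; Cmin,ss = (975/9)·f/(1−f) ≈ 89.283 mg/L.
Regimen B: f = (1/2)^(141/41) ≈ 0.0922; Cmin,ss = (987/9)·f/(1−f) ≈ 11.138 mg/L.
Difference ≈ 89.283 − 11.138 ≈ 78.145 mg/L.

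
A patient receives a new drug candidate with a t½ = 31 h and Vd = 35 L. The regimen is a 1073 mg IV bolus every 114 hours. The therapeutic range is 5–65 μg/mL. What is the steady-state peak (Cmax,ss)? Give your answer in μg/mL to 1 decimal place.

k = ln2/t½ = ln2/31 ≈ 0.022360 h⁻¹; fraction remaining f = e^(−kτ) = e^(−0.022360×114) ≈ 0.0782.
Accumulation ratio R = 1/(1 − f) ≈ 1/0.9218 ≈ 1.0848.
Each bolus raises the concentration by D/Vd = 1073/35 ≈ 30.657 μg/mL.
Steady-state peak Cmax,ss = C₀·R ≈ 30.657 × 1.0848 ≈ 33.257 μg/mL.
Peak 33.3 μg/mL vs MTC 65 μg/mL: below toxic threshold.

33.3 μg/mL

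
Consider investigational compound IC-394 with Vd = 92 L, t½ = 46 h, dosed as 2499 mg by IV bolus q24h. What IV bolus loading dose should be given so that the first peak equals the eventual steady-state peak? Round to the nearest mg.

f = (1/2)^(24/46) ≈ 0.696532; accumulation ratio R = 1/(1−f) ≈ 3.29524.
Loading dose to hit Cmax,ss on first dose: D_load = D_maint·R ≈ 2499 × 3.29524 ≈ 8234.80 mg.

8235 mg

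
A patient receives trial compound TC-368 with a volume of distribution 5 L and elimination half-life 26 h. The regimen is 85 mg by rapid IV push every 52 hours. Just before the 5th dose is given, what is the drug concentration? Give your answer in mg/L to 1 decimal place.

f = (1/2)^(τ/t½) = (1/2)^(52/26) ≈ 0.2500.
C₀ = D/Vd = 85/5 ≈ 17.000 mg/L.
Before the 5th dose, 4 doses have been given. Superposition: Cmin = C₀·(f + f² + … + f^4).
≈ 17.000 × (0.2500 + 0.0625 + 0.0156 + 0.0039) ≈ 17.000 × 0.3320 ≈ 5.644 mg/L.

5.6 mg/L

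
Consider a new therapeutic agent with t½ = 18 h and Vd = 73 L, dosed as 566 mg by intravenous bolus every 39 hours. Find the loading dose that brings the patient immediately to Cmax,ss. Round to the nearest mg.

728 mg

f = (1/2)^(39/18) ≈ 0.222725; accumulation ratio R = 1/(1−f) ≈ 1.28655.
Loading dose to hit Cmax,ss on first dose: D_load = D_maint·R ≈ 566 × 1.28655 ≈ 728.19 mg.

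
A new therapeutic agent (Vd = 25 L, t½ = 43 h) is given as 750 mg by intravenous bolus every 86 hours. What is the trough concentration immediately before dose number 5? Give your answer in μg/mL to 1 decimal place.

f = (1/2)^(τ/t½) = (1/2)^(86/43) ≈ 0.2500.
C₀ = D/Vd = 750/25 ≈ 30.000 μg/mL.
Before the 5th dose, 4 doses have been given. Superposition: Cmin = C₀·(f + f² + … + f^4).
≈ 30.000 × (0.2500 + 0.0625 + 0.0156 + 0.0039) ≈ 30.000 × 0.3320 ≈ 9.960 μg/mL.

10.0 μg/mL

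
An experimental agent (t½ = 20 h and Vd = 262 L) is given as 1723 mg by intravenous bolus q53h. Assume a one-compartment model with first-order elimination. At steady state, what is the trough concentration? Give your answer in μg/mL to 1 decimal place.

1.2 μg/mL

Over one 53-h interval, 53/20 ≈ 2.65 half-lives elapse, leaving f ≈ 0.1593 of each dose.
Each bolus raises the concentration by D/Vd = 1723/262 ≈ 6.576 μg/mL.
Steady-state trough Cmin,ss = C₀·f/(1−f) ≈ 6.576 × 0.1593/0.8407 ≈ 1.246 μg/mL.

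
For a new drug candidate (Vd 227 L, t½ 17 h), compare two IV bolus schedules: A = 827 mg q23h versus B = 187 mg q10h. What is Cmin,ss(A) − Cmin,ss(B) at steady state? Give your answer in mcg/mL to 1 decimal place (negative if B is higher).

Regimen A: f = (1/2)^(23/17) ≈ 0.3915; Cmin,ss = (827/227)·f/(1−f) ≈ 2.344 mcg/mL.
Regimen B: f = (1/2)^(10/17) ≈ 0.6652; Cmin,ss = (187/227)·f/(1−f) ≈ 1.637 mcg/mL.
Difference ≈ 2.344 − 1.637 ≈ 0.707 mcg/mL.

0.7 mcg/mL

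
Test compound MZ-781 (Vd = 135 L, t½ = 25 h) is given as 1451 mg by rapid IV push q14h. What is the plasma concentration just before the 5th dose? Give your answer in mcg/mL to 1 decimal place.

17.9 mcg/mL

f = (1/2)^(τ/t½) = (1/2)^(14/25) ≈ 0.6783.
C₀ = D/Vd = 1451/135 ≈ 10.748 mcg/mL.
Before the 5th dose, 4 doses have been given. Superposition: Cmin = C₀·(f + f² + … + f^4).
≈ 10.748 × (0.6783 + 0.4601 + 0.3121 + 0.2117) ≈ 10.748 × 1.6622 ≈ 17.865 mcg/mL.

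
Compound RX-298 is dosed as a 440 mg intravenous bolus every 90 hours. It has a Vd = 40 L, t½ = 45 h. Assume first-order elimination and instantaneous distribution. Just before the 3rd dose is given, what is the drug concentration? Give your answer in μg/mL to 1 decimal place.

3.4 μg/mL

f = (1/2)^(τ/t½) = (1/2)^(90/45) ≈ 0.2500.
C₀ = D/Vd = 440/40 ≈ 11.000 μg/mL.
Before the 3rd dose, 2 doses have been given. Superposition: Cmin = C₀·(f + f²).
≈ 11.000 × (0.2500 + 0.0625) ≈ 11.000 × 0.3125 ≈ 3.438 μg/mL.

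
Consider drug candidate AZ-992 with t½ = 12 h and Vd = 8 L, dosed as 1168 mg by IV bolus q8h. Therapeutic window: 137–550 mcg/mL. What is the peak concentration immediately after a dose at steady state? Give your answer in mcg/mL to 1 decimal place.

Over one 8-h interval, 8/12 ≈ 0.66667 half-lives elapse, leaving f ≈ 0.6300 of each dose.
At steady state, accumulation factor R = 1/(1 − e^(−kτ)) ≈ 2.7027.
Each bolus raises the concentration by D/Vd = 1168/8 ≈ 146.000 mcg/mL.
Cmax,ss = C₀/(1 − f) ≈ 146.000/0.3700 ≈ 394.595 mcg/mL.
Peak 394.6 mcg/mL vs MTC 550 mcg/mL: below toxic threshold.

394.6 mcg/mL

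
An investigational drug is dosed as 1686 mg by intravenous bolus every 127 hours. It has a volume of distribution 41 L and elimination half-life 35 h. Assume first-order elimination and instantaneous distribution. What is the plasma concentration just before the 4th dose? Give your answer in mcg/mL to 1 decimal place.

f = (1/2)^(τ/t½) = (1/2)^(127/35) ≈ 0.0809.
C₀ = D/Vd = 1686/41 ≈ 41.122 mcg/mL.
Before the 4th dose, 3 doses have been given. Superposition: Cmin = C₀·(f + f² + … + f^3).
≈ 41.122 × (0.0809 + 0.0065 + 0.0005) ≈ 41.122 × 0.0879 ≈ 3.615 mcg/mL.

3.6 mcg/mL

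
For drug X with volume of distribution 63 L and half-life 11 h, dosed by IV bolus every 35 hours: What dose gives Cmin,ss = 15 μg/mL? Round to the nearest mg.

τ/t½ = 35/11 ≈ 3.1818, so f = (1/2)^(35/11) ≈ 0.110199.
Cmin,ss = (D/Vd)·f/(1−f), so D = Cmin,ss·Vd·(1−f)/f.
D = 15 × 63 × (1−f)/f ≈ 15 × 63 × 8.07449 ≈ 7630.39 mg.

7630 mg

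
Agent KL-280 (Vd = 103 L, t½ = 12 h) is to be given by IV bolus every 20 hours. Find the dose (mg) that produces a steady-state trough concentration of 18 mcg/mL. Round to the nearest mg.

τ/t½ = 20/12 ≈ 1.6667, so f = (1/2)^(20/12) ≈ 0.314980.
Cmin,ss = (D/Vd)·f/(1−f), so D = Cmin,ss·Vd·(1−f)/f.
D = 18 × 103 × (1−f)/f ≈ 18 × 103 × 2.17480 ≈ 4032.08 mg.

4032 mg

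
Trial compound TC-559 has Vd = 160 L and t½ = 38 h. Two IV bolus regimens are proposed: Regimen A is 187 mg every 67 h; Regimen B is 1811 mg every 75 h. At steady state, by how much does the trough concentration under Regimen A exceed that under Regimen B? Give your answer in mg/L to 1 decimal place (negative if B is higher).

-3.4 mg/L

Regimen A: f = (1/2)^(67/38) ≈ 0.2946; Cmin,ss = (187/160)·f/(1−f) ≈ 0.488 mg/L.
Regimen B: f = (1/2)^(75/38) ≈ 0.2546; Cmin,ss = (1811/160)·f/(1−f) ≈ 3.866 mg/L.
Difference ≈ 0.488 − 3.866 ≈ -3.378 mg/L.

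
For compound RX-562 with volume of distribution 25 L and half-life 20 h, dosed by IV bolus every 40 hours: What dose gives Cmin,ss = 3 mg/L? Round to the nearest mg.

τ/t½ = 40/20 ≈ 2, so f = (1/2)^(40/20) ≈ 0.250000.
Cmin,ss = (D/Vd)·f/(1−f), so D = Cmin,ss·Vd·(1−f)/f.
D = 3 × 25 × (1−f)/f ≈ 3 × 25 × 3.00000 ≈ 225.00 mg.

225 mg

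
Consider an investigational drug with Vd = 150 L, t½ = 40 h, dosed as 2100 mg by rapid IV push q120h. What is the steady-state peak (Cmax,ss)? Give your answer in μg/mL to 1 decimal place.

τ = 120 h = 3 half-lives, so f = (1/2)^3 = 0.125.
Accumulation ratio R = 1/(1 − f) = 1/0.875 = 8/7.
Single-dose peak C₀ = D/Vd = 2100/150 = 14 μg/mL.
Steady-state peak Cmax,ss = C₀·R = 14 × 8/7 ≈ 16.000 μg/mL.

16.0 μg/mL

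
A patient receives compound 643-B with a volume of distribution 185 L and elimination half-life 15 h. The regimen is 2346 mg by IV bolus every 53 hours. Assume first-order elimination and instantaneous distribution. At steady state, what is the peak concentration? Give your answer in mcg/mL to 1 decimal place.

13.9 mcg/mL

Over one 53-h interval, 53/15 ≈ 3.5333 half-lives elapse, leaving f ≈ 0.0864 of each dose.
At steady state, accumulation factor R = 1/(1 − e^(−kτ)) ≈ 1.0946.
Single-dose peak C₀ = D/Vd = 2346/185 ≈ 12.681 mcg/mL.
Steady-state peak Cmax,ss = C₀·R ≈ 12.681 × 1.0946 ≈ 13.881 mcg/mL.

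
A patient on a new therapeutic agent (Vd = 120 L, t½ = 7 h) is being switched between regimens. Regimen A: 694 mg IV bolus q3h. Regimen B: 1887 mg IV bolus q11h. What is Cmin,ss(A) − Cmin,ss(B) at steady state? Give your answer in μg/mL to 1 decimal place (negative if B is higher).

8.7 μg/mL

Regimen A: f = (1/2)^(3/7) ≈ 0.7430; Cmin,ss = (694/120)·f/(1−f) ≈ 16.720 μg/mL.
Regimen B: f = (1/2)^(11/7) ≈ 0.3365; Cmin,ss = (1887/120)·f/(1−f) ≈ 7.975 μg/mL.
Difference ≈ 16.720 − 7.975 ≈ 8.745 μg/mL.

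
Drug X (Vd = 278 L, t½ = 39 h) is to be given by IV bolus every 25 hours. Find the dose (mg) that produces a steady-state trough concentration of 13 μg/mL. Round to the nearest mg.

2022 mg

τ/t½ = 25/39 ≈ 0.64103, so f = (1/2)^(25/39) ≈ 0.641257.
Cmin,ss = (D/Vd)·f/(1−f), so D = Cmin,ss·Vd·(1−f)/f.
D = 13 × 278 × (1−f)/f ≈ 13 × 278 × 0.55944 ≈ 2021.82 mg.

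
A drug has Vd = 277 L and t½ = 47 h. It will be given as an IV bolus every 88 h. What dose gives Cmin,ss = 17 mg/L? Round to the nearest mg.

12532 mg

τ/t½ = 88/47 ≈ 1.8723, so f = (1/2)^(88/47) ≈ 0.273130.
Cmin,ss = (D/Vd)·f/(1−f), so D = Cmin,ss·Vd·(1−f)/f.
D = 17 × 277 × (1−f)/f ≈ 17 × 277 × 2.66126 ≈ 12531.87 mg.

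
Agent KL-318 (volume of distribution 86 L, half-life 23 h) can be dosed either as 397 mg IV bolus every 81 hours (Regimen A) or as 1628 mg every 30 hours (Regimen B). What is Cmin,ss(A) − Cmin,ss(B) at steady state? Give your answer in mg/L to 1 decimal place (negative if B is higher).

Regimen A: f = (1/2)^(81/23) ≈ 0.0871; Cmin,ss = (397/86)·f/(1−f) ≈ 0.440 mg/L.
Regimen B: f = (1/2)^(30/23) ≈ 0.4049; Cmin,ss = (1628/86)·f/(1−f) ≈ 12.880 mg/L.
Difference ≈ 0.440 − 12.880 ≈ -12.440 mg/L.

-12.4 mg/L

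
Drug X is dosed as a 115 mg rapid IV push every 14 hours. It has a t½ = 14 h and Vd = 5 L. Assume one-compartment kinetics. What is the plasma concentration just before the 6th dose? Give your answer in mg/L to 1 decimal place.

f = (1/2)^(τ/t½) = (1/2)^(14/14) ≈ 0.5000.
C₀ = D/Vd = 115/5 ≈ 23.000 mg/L.
Before the 6th dose, 5 doses have been given. Superposition: Cmin = C₀·(f + f² + … + f^5).
≈ 23.000 × (0.5000 + 0.2500 + 0.1250 + 0.0625 + 0.0313) ≈ 23.000 × 0.9688 ≈ 22.282 mg/L.

22.3 mg/L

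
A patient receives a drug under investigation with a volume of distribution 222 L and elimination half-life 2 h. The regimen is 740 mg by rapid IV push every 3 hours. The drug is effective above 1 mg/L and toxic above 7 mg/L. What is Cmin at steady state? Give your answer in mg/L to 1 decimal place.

1.8 mg/L

Over one 3-h interval, 3/2 ≈ 1.5 half-lives elapse, leaving f ≈ 0.3536 of each dose.
Single-dose peak C₀ = D/Vd = 740/222 ≈ 3.333 mg/L.
Steady-state trough Cmin,ss = C₀·f/(1−f) ≈ 3.333 × 0.3536/0.6464 ≈ 1.823 mg/L.
Trough 1.8 mg/L vs MEC 1 mg/L: adequate.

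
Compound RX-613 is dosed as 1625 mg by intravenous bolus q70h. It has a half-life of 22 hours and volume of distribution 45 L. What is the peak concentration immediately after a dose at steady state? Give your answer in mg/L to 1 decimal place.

k = ln2/t½ = ln2/22 ≈ 0.031507 h⁻¹; fraction remaining f = e^(−kτ) = e^(−0.031507×70) ≈ 0.1102.
At steady state, accumulation factor R = 1/(1 − e^(−kτ)) ≈ 1.1238.
Each bolus raises the concentration by D/Vd = 1625/45 ≈ 36.111 mg/L.
Cmax,ss = C₀/(1 − f) ≈ 36.111/0.8898 ≈ 40.583 mg/L.

40.6 mg/L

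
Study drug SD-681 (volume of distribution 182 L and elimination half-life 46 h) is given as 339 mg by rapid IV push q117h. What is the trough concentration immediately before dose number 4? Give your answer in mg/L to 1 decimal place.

0.4 mg/L

f = (1/2)^(τ/t½) = (1/2)^(117/46) ≈ 0.1715.
C₀ = D/Vd = 339/182 ≈ 1.863 mg/L.
Before the 4th dose, 3 doses have been given. Superposition: Cmin = C₀·(f + f² + … + f^3).
≈ 1.863 × (0.1715 + 0.0294 + 0.0050) ≈ 1.863 × 0.2059 ≈ 0.384 mg/L.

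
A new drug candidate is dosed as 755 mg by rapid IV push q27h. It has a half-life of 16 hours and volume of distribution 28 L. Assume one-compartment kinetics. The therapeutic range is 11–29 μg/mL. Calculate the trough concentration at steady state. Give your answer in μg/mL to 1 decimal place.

12.1 μg/mL

Over one 27-h interval, 27/16 ≈ 1.6875 half-lives elapse, leaving f ≈ 0.3105 of each dose.
At steady state, accumulation factor R = 1/(1 − e^(−kτ)) ≈ 1.4503.
Single-dose peak C₀ = D/Vd = 755/28 ≈ 26.964 μg/mL.
Steady-state peak Cmax,ss = C₀·R ≈ 26.964 × 1.4503 ≈ 39.106 μg/mL.
One interval later, Cmin,ss = Cmax,ss·e^(−kτ) ≈ 39.106 × 0.3105 ≈ 12.142 μg/mL.
Trough 12.1 μg/mL vs MEC 11 μg/mL: adequate.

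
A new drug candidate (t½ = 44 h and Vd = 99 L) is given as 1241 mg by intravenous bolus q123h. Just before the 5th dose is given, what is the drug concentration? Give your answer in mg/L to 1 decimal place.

f = (1/2)^(τ/t½) = (1/2)^(123/44) ≈ 0.1440.
C₀ = D/Vd = 1241/99 ≈ 12.535 mg/L.
Before the 5th dose, 4 doses have been given. Superposition: Cmin = C₀·(f + f² + … + f^4).
≈ 12.535 × (0.1440 + 0.0207 + 0.0030 + 0.0004) ≈ 12.535 × 0.1681 ≈ 2.107 mg/L.

2.1 mg/L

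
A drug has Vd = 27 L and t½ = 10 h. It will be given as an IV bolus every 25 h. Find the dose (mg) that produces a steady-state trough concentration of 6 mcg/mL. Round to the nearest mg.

τ/t½ = 25/10 ≈ 2.5, so f = (1/2)^(25/10) ≈ 0.176777.
Cmin,ss = (D/Vd)·f/(1−f), so D = Cmin,ss·Vd·(1−f)/f.
D = 6 × 27 × (1−f)/f ≈ 6 × 27 × 4.65684 ≈ 754.41 mg.

754 mg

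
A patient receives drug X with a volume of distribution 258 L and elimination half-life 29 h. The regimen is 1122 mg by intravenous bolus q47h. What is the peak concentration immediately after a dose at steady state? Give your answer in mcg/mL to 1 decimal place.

6.4 mcg/mL

k = ln2/t½ = ln2/29 ≈ 0.023902 h⁻¹; fraction remaining f = e^(−kτ) = e^(−0.023902×47) ≈ 0.3252.
Accumulation ratio R = 1/(1 − f) ≈ 1/0.6748 ≈ 1.4819.
Single-dose peak C₀ = D/Vd = 1122/258 ≈ 4.349 mcg/mL.
Cmax,ss = C₀/(1 − f) ≈ 4.349/0.6748 ≈ 6.445 mcg/mL.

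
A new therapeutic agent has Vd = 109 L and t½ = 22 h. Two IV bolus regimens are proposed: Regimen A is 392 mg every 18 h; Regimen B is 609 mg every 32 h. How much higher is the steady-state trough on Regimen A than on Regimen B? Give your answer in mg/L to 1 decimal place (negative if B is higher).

1.5 mg/L

Regimen A: f = (1/2)^(18/22) ≈ 0.5672; Cmin,ss = (392/109)·f/(1−f) ≈ 4.713 mg/L.
Regimen B: f = (1/2)^(32/22) ≈ 0.3649; Cmin,ss = (609/109)·f/(1−f) ≈ 3.210 mg/L.
Difference ≈ 4.713 − 3.210 ≈ 1.503 mg/L.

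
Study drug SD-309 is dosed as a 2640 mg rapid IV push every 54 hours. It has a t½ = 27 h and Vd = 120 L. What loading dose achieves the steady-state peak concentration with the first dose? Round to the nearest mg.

f = (1/2)^(54/27) ≈ 0.250000; accumulation ratio R = 1/(1−f) ≈ 1.33333.
Loading dose to hit Cmax,ss on first dose: D_load = D_maint·R ≈ 2640 × 1.33333 ≈ 3519.99 mg.

3520 mg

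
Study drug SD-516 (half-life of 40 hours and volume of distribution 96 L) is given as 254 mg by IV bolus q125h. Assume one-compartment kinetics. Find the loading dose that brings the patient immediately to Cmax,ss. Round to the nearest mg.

f = (1/2)^(125/40) ≈ 0.114626; accumulation ratio R = 1/(1−f) ≈ 1.12947.
Loading dose to hit Cmax,ss on first dose: D_load = D_maint·R ≈ 254 × 1.12947 ≈ 286.89 mg.

287 mg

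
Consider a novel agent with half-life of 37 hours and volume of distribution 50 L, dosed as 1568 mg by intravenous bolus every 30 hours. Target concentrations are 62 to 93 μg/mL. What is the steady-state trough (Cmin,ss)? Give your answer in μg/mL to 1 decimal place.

41.6 μg/mL

Over one 30-h interval, 30/37 ≈ 0.81081 half-lives elapse, leaving f ≈ 0.5701 of each dose.
Each bolus raises the concentration by D/Vd = 1568/50 ≈ 31.360 μg/mL.
Steady-state trough Cmin,ss = C₀·f/(1−f) ≈ 31.360 × 0.5701/0.4299 ≈ 41.587 μg/mL.
Trough 41.6 μg/mL vs MEC 62 μg/mL: subtherapeutic.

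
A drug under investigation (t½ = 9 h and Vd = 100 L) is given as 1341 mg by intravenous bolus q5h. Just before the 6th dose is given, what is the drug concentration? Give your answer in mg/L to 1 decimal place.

24.4 mg/L

f = (1/2)^(τ/t½) = (1/2)^(5/9) ≈ 0.6804.
C₀ = D/Vd = 1341/100 ≈ 13.410 mg/L.
Before the 6th dose, 5 doses have been given. Superposition: Cmin = C₀·(f + f² + … + f^5).
≈ 13.410 × (0.6804 + 0.4629 + 0.3150 + 0.2143 + 0.1458) ≈ 13.410 × 1.8184 ≈ 24.385 mg/L.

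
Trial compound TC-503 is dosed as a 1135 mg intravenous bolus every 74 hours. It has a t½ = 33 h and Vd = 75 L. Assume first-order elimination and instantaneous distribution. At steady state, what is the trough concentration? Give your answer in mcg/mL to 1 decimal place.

τ/t½ = 74/33 ≈ 2.2424, so fraction remaining f = (1/2)^(74/33) ≈ 0.2113.
Single-dose peak C₀ = D/Vd = 1135/75 ≈ 15.133 mcg/mL.
Steady-state trough Cmin,ss = C₀·f/(1−f) ≈ 15.133 × 0.2113/0.7887 ≈ 4.054 mcg/mL.

4.1 mcg/mL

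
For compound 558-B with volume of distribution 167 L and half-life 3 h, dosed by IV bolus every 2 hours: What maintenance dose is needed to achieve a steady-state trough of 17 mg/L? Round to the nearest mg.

1668 mg

τ/t½ = 2/3 ≈ 0.66667, so f = (1/2)^(2/3) ≈ 0.629961.
Cmin,ss = (D/Vd)·f/(1−f), so D = Cmin,ss·Vd·(1−f)/f.
D = 17 × 167 × (1−f)/f ≈ 17 × 167 × 0.58740 ≈ 1667.63 mg.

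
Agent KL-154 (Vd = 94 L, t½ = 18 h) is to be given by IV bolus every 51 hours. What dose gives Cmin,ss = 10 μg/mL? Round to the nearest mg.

5760 mg

τ/t½ = 51/18 ≈ 2.8333, so f = (1/2)^(51/18) ≈ 0.140308.
Cmin,ss = (D/Vd)·f/(1−f), so D = Cmin,ss·Vd·(1−f)/f.
D = 10 × 94 × (1−f)/f ≈ 10 × 94 × 6.12718 ≈ 5759.55 mg.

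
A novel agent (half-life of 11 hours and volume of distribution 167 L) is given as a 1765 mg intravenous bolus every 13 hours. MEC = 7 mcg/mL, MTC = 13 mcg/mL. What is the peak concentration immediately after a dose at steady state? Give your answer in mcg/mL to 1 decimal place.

τ/t½ = 13/11 ≈ 1.1818, so fraction remaining f = (1/2)^(13/11) ≈ 0.4408.
Accumulation ratio R = 1/(1 − f) ≈ 1/0.5592 ≈ 1.7883.
Each bolus raises the concentration by D/Vd = 1765/167 ≈ 10.569 mcg/mL.
Steady-state peak Cmax,ss = C₀·R ≈ 10.569 × 1.7883 ≈ 18.901 mcg/mL.
Peak 18.9 mcg/mL vs MTC 13 mcg/mL: exceeds toxic threshold.

18.9 mcg/mL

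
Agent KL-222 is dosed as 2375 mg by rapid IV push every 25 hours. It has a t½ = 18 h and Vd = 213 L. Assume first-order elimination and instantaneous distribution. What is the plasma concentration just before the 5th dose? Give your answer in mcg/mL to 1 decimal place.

6.7 mcg/mL

f = (1/2)^(τ/t½) = (1/2)^(25/18) ≈ 0.3819.
C₀ = D/Vd = 2375/213 ≈ 11.150 mcg/mL.
Before the 5th dose, 4 doses have been given. Superposition: Cmin = C₀·(f + f² + … + f^4).
≈ 11.150 × (0.3819 + 0.1458 + 0.0557 + 0.0213) ≈ 11.150 × 0.6047 ≈ 6.742 mcg/mL.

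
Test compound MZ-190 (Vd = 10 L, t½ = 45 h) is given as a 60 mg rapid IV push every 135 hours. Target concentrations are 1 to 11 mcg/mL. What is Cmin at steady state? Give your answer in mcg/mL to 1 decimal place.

The dosing interval is 3 half-lives, so f = 2^(−3) = 0.125.
Accumulation ratio R = 1/(1 − f) = 1/0.875 = 8/7.
Single-dose peak C₀ = D/Vd = 60/10 = 6 mcg/mL.
Steady-state peak Cmax,ss = C₀·R = 6 × 8/7 ≈ 6.857 mcg/mL.
Steady-state trough Cmin,ss = Cmax,ss·f ≈ 6.857 × 0.125 ≈ 0.857 mcg/mL.
Trough 0.9 mcg/mL vs MEC 1 mcg/mL: subtherapeutic.

0.9 mcg/mL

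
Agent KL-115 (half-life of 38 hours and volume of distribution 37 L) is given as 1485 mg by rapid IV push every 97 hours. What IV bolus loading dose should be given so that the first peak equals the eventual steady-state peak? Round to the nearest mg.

f = (1/2)^(97/38) ≈ 0.170444; accumulation ratio R = 1/(1−f) ≈ 1.20546.
Loading dose to hit Cmax,ss on first dose: D_load = D_maint·R ≈ 1485 × 1.20546 ≈ 1790.11 mg.

1790 mg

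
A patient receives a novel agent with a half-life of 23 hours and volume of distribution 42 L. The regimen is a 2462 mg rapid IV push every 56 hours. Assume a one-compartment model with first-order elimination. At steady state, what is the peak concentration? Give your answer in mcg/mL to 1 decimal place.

τ/t½ = 56/23 ≈ 2.4348, so fraction remaining f = (1/2)^(56/23) ≈ 0.1850.
Accumulation ratio R = 1/(1 − f) ≈ 1/0.8150 ≈ 1.2270.
Single-dose peak C₀ = D/Vd = 2462/42 ≈ 58.619 mcg/mL.
Steady-state peak Cmax,ss = C₀·R ≈ 58.619 × 1.2270 ≈ 71.926 mcg/mL.

71.9 mcg/mL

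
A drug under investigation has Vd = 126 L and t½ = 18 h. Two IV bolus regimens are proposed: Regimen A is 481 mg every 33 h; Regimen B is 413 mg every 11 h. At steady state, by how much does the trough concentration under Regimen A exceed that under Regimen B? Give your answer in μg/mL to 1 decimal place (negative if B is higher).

-4.7 μg/mL

Regimen A: f = (1/2)^(33/18) ≈ 0.2806; Cmin,ss = (481/126)·f/(1−f) ≈ 1.489 μg/mL.
Regimen B: f = (1/2)^(11/18) ≈ 0.6547; Cmin,ss = (413/126)·f/(1−f) ≈ 6.215 μg/mL.
Difference ≈ 1.489 − 6.215 ≈ -4.726 μg/mL.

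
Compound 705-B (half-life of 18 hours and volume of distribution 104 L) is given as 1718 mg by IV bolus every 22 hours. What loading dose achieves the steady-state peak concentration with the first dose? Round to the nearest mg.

3007 mg

f = (1/2)^(22/18) ≈ 0.428622; accumulation ratio R = 1/(1−f) ≈ 1.75015.
Loading dose to hit Cmax,ss on first dose: D_load = D_maint·R ≈ 1718 × 1.75015 ≈ 3006.76 mg.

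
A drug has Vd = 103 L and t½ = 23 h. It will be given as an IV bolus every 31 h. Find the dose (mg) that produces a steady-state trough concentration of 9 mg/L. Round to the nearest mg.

τ/t½ = 31/23 ≈ 1.3478, so f = (1/2)^(31/23) ≈ 0.392884.
Cmin,ss = (D/Vd)·f/(1−f), so D = Cmin,ss·Vd·(1−f)/f.
D = 9 × 103 × (1−f)/f ≈ 9 × 103 × 1.54528 ≈ 1432.47 mg.

1432 mg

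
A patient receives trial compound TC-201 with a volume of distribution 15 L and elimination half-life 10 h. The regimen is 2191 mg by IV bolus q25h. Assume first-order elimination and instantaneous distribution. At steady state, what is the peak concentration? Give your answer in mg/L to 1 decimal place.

k = ln2/t½ = ln2/10 ≈ 0.069315 h⁻¹; fraction remaining f = e^(−kτ) = e^(−0.069315×25) ≈ 0.1768.
Accumulation ratio R = 1/(1 − f) ≈ 1/0.8232 ≈ 1.2148.
Each bolus raises the concentration by D/Vd = 2191/15 ≈ 146.067 mg/L.
Steady-state peak Cmax,ss = C₀·R ≈ 146.067 × 1.2148 ≈ 177.442 mg/L.

177.4 mg/L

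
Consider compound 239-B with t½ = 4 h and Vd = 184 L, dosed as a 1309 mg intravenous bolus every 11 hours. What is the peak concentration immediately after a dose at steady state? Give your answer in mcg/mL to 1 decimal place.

8.4 mcg/mL

τ/t½ = 11/4 ≈ 2.75, so fraction remaining f = (1/2)^(11/4) ≈ 0.1487.
At steady state, accumulation factor R = 1/(1 − e^(−kτ)) ≈ 1.1747.
Each bolus raises the concentration by D/Vd = 1309/184 ≈ 7.114 mcg/mL.
Steady-state peak Cmax,ss = C₀·R ≈ 7.114 × 1.1747 ≈ 8.357 mcg/mL.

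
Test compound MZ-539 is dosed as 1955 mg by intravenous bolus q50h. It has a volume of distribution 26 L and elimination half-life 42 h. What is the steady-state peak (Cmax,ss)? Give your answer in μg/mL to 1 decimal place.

133.8 μg/mL

Over one 50-h interval, 50/42 ≈ 1.1905 half-lives elapse, leaving f ≈ 0.4382 of each dose.
At steady state, accumulation factor R = 1/(1 − e^(−kτ)) ≈ 1.7800.
Each bolus raises the concentration by D/Vd = 1955/26 ≈ 75.192 μg/mL.
Steady-state peak Cmax,ss = C₀·R ≈ 75.192 × 1.7800 ≈ 133.842 μg/mL.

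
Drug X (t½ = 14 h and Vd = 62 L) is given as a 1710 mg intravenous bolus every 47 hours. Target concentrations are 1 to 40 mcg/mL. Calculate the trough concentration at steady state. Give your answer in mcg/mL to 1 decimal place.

3.0 mcg/mL

k = ln2/t½ = ln2/14 ≈ 0.049511 h⁻¹; fraction remaining f = e^(−kτ) = e^(−0.049511×47) ≈ 0.0976.
At steady state, accumulation factor R = 1/(1 − e^(−kτ)) ≈ 1.1082.
Single-dose peak C₀ = D/Vd = 1710/62 ≈ 27.581 mcg/mL.
Cmax,ss = C₀/(1 − f) ≈ 27.581/0.9024 ≈ 30.564 mcg/mL.
One interval later, Cmin,ss = Cmax,ss·e^(−kτ) ≈ 30.564 × 0.0976 ≈ 2.983 mcg/mL.
Trough 3.0 mcg/mL vs MEC 1 mcg/mL: adequate.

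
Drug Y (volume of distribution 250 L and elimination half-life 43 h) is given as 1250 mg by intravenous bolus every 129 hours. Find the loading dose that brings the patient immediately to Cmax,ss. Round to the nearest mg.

1429 mg

f = (1/2)^(129/43) ≈ 0.125000; accumulation ratio R = 1/(1−f) ≈ 1.14286.
Loading dose to hit Cmax,ss on first dose: D_load = D_maint·R ≈ 1250 × 1.14286 ≈ 1428.58 mg.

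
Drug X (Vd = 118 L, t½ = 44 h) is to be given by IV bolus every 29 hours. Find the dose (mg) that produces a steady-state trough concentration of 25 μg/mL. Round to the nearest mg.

1708 mg

τ/t½ = 29/44 ≈ 0.65909, so f = (1/2)^(29/44) ≈ 0.633277.
Cmin,ss = (D/Vd)·f/(1−f), so D = Cmin,ss·Vd·(1−f)/f.
D = 25 × 118 × (1−f)/f ≈ 25 × 118 × 0.57909 ≈ 1708.32 mg.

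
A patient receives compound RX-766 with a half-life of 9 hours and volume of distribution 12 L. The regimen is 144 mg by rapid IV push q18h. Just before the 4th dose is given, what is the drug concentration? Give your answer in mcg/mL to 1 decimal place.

3.9 mcg/mL

f = (1/2)^(τ/t½) = (1/2)^(18/9) ≈ 0.2500.
C₀ = D/Vd = 144/12 ≈ 12.000 mcg/mL.
Before the 4th dose, 3 doses have been given. Superposition: Cmin = C₀·(f + f² + … + f^3).
≈ 12.000 × (0.2500 + 0.0625 + 0.0156) ≈ 12.000 × 0.3281 ≈ 3.937 mcg/mL.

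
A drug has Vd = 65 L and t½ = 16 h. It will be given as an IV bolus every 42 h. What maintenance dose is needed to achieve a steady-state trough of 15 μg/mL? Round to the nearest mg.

5040 mg

τ/t½ = 42/16 ≈ 2.625, so f = (1/2)^(42/16) ≈ 0.162105.
Cmin,ss = (D/Vd)·f/(1−f), so D = Cmin,ss·Vd·(1−f)/f.
D = 15 × 65 × (1−f)/f ≈ 15 × 65 × 5.16884 ≈ 5039.62 mg.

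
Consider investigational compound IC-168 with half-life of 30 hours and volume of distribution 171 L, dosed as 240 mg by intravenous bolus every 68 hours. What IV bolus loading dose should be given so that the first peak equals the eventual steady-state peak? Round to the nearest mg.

303 mg

f = (1/2)^(68/30) ≈ 0.207809; accumulation ratio R = 1/(1−f) ≈ 1.26232.
Loading dose to hit Cmax,ss on first dose: D_load = D_maint·R ≈ 240 × 1.26232 ≈ 302.96 mg.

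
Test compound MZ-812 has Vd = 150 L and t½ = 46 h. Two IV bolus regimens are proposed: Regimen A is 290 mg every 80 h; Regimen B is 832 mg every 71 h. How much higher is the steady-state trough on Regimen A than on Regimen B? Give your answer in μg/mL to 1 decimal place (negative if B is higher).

-2.1 μg/mL

Regimen A: f = (1/2)^(80/46) ≈ 0.2996; Cmin,ss = (290/150)·f/(1−f) ≈ 0.827 μg/mL.
Regimen B: f = (1/2)^(71/46) ≈ 0.3431; Cmin,ss = (832/150)·f/(1−f) ≈ 2.897 μg/mL.
Difference ≈ 0.827 − 2.897 ≈ -2.070 μg/mL.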